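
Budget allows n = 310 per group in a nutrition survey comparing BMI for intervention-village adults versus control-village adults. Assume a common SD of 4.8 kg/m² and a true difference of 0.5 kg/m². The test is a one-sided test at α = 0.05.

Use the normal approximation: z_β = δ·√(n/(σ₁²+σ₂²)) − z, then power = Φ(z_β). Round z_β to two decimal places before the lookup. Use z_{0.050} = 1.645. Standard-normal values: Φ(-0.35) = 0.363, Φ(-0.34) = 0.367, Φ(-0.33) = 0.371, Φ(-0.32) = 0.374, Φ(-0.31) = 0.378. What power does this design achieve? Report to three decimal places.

z_β = δ·√(n/(σ₁²+σ₂²)) − z_α
    = 0.5 · √(310/46.08) − 1.645
    = 0.5 · 2.59373 − 1.645
    = 1.2969 − 1.645 = -0.3481 → -0.35
Power = Φ(-0.35) = 0.363.

Power ≈ 0.363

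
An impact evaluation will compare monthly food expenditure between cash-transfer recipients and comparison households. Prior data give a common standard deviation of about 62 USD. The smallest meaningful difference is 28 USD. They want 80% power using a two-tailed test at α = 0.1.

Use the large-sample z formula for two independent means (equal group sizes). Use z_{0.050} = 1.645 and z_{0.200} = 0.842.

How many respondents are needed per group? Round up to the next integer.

n = (z_{α/2} + z_β)² · (σ₁² + σ₂²) / δ²
  = (1.645 + 0.842)² · (2·62² = 7688) / 28²
  = 6.1852 · 7688 / 784
  = 60.65
Round up → n = 61 per group.

n = 61 per group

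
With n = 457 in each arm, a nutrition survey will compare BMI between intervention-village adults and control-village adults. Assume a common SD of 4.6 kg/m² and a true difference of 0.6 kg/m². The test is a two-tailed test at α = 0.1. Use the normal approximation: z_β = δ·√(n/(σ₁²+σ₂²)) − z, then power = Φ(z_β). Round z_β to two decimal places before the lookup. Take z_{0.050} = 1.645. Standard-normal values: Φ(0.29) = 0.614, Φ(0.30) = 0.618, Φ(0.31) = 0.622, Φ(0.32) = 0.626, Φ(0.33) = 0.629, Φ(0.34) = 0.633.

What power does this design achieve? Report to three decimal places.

z_β = δ·√(n/(σ₁²+σ₂²)) − z_{α/2}
    = 0.6 · √(457/42.32) − 1.645
    = 0.6 · 3.28613 − 1.645
    = 1.9717 − 1.645 = 0.3267 → 0.33
Power = Φ(0.33) = 0.629.

Power ≈ 0.629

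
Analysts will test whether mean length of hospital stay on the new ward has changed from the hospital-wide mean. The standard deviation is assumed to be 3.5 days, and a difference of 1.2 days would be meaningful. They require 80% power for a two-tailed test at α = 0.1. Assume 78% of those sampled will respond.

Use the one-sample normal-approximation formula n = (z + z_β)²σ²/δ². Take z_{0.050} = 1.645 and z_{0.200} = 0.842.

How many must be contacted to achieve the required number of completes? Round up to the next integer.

n = 68

n = (z_{α/2} + z_β)² · σ² / δ²
  = (1.645 + 0.842)² · 3.5² / 1.2²
  = 6.1852 · 12.25 / 1.44
  = 52.62
Adjust for 78% response: 52.62 / 0.78 = 67.46.
Round up → n = 68.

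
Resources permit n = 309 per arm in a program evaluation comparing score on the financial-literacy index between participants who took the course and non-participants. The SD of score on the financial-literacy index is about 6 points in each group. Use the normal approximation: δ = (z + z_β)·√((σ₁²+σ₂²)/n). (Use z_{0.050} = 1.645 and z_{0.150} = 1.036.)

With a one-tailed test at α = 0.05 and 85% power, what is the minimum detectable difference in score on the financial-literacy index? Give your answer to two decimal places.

Minimum detectable difference ≈ 1.29 points

δ = (z_α + z_β) · √((σ₁²+σ₂²)/n)
  = (1.645 + 1.036) · √(72/309)
  = 2.681 · √0.23301
  = 2.681 · 0.4827
  = 1.2941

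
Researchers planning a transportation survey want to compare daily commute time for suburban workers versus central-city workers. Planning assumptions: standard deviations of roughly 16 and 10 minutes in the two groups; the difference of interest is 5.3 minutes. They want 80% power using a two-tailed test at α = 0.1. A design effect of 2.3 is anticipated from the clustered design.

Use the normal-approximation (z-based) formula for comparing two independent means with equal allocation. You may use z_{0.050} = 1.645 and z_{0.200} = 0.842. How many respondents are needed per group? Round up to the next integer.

n = 181 per group

n = (z_{α/2} + z_β)² · (σ₁² + σ₂²) / δ²
  = (1.645 + 0.842)² · (16² + 10² = 356) / 5.3²
  = 6.1852 · 356 / 28.09
  = 78.39
Design effect: 2.3 × 78.39 = 180.29.
Round up → n = 181 per group.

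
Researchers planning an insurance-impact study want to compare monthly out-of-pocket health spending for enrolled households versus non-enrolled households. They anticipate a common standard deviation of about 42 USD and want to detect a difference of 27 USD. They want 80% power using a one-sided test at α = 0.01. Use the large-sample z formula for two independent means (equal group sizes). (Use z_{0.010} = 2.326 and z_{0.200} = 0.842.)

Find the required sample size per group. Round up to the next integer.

n = (z_α + z_β)² · (σ₁² + σ₂²) / δ²
  = (2.326 + 0.842)² · (2·42² = 3528) / 27²
  = 10.0362 · 3528 / 729
  = 48.57
Round up → n = 49 per group.

n = 49 per group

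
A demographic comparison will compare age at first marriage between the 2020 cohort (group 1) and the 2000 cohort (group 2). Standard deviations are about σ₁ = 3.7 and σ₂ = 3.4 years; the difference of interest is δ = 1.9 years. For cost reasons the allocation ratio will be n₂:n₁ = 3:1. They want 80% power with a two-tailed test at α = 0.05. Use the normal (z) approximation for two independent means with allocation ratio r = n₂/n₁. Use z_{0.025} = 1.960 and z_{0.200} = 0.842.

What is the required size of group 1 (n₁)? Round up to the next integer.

n₁ = 39

n₁ = (z_{α/2} + z_β)² · (σ₁² + σ₂²/r) / δ²
   = (1.960 + 0.842)² · (3.7² + 3.4²/3) / 1.9²
   = 7.8512 · (13.69 + 3.8533) / 3.61
   = 7.8512 · 17.5433 / 3.61
   = 38.15
Round up → n₁ = 39; n₂ = r·n₁ = 3 × 39 = 117.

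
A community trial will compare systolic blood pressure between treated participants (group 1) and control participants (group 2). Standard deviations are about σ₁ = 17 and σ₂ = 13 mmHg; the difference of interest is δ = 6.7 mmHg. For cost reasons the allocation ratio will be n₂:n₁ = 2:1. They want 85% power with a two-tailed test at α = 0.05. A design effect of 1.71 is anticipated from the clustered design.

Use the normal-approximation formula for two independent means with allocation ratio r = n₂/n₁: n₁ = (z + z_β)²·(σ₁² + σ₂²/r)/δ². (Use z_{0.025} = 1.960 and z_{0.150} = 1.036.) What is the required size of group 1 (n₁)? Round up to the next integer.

n₁ = (z_{α/2} + z_β)² · (σ₁² + σ₂²/r) / δ²
   = (1.960 + 1.036)² · (17² + 13²/2) / 6.7²
   = 8.9760 · (289 + 84.5) / 44.89
   = 8.9760 · 373.5 / 44.89
   = 74.68
Design effect: 1.71 × 74.68 = 127.71.
Round up → n₁ = 128; n₂ = r·n₁ = 2 × 128 = 256.

n₁ = 128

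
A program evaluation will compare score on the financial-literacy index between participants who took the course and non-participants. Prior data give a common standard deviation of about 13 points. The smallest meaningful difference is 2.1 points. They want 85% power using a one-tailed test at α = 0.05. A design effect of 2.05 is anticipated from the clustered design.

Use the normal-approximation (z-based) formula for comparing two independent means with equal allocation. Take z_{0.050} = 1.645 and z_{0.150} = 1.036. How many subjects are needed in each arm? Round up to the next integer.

n = 1130 per group

n = (z_α + z_β)² · (σ₁² + σ₂²) / δ²
  = (1.645 + 1.036)² · (2·13² = 338) / 2.1²
  = 7.1878 · 338 / 4.41
  = 550.90
Design effect: 2.05 × 550.90 = 1129.34.
Round up → n = 1130 per group.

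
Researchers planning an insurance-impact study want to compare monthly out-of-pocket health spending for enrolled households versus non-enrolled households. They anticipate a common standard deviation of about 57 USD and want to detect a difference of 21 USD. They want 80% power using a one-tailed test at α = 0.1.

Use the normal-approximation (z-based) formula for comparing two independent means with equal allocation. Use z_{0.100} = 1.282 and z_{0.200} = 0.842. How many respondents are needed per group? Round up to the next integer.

n = 67 per group

n = (z_α + z_β)² · (σ₁² + σ₂²) / δ²
  = (1.282 + 0.842)² · (2·57² = 6498) / 21²
  = 4.5114 · 6498 / 441
  = 66.47
Round up → n = 67 per group.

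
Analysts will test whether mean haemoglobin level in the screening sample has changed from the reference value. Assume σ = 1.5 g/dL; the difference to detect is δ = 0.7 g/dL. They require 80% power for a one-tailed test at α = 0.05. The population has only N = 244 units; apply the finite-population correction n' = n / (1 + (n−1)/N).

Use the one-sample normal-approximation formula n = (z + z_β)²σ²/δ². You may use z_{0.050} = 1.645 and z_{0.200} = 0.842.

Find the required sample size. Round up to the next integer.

n = 26

n = (z_α + z_β)² · σ² / δ²
  = (1.645 + 0.842)² · 1.5² / 0.7²
  = 6.1852 · 2.25 / 0.49
  = 28.40
Finite-population correction (N = 244): 28.40 / (1 + (28.40 − 1)/244) = 25.53.
Round up → n = 26.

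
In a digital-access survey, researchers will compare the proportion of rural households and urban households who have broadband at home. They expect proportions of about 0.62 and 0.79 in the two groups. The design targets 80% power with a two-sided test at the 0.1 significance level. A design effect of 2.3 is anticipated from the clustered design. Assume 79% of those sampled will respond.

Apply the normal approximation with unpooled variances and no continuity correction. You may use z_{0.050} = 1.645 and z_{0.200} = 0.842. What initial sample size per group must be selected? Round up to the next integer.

n = 251 per group

n = (z_{α/2} + z_β)² · [p₁(1−p₁) + p₂(1−p₂)] / (p₁ − p₂)²
  = (1.645 + 0.842)² · (0.62·0.38 + 0.79·0.21) / (-0.17)²
  = (2.487)² · (0.2356 + 0.1659) / 0.0289
  = 6.1852 · 0.4015 / 0.0289
  = 85.93
Design effect: 2.3 × 85.93 = 197.64.
Adjust for 79% response: 197.64 / 0.79 = 250.17.
Round up → n = 251 per group.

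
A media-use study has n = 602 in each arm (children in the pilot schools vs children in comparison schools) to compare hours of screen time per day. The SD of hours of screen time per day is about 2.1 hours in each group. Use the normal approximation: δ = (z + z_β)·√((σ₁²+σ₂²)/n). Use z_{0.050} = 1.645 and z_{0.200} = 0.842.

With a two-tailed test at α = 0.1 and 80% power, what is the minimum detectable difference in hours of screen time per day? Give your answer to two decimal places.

Minimum detectable difference ≈ 0.30 hours

δ = (z_{α/2} + z_β) · √((σ₁²+σ₂²)/n)
  = (1.645 + 0.842) · √(8.82/602)
  = 2.487 · √0.01465
  = 2.487 · 0.1210
  = 0.3010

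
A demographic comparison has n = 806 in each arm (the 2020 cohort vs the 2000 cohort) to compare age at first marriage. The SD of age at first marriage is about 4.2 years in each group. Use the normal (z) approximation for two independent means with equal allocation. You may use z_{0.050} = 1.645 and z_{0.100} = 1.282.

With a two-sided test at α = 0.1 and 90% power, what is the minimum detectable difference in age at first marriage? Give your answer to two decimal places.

δ = (z_{α/2} + z_β) · √((σ₁²+σ₂²)/n)
  = (1.645 + 1.282) · √(35.28/806)
  = 2.927 · √0.04377
  = 2.927 · 0.2092
  = 0.6124

Minimum detectable difference ≈ 0.61 years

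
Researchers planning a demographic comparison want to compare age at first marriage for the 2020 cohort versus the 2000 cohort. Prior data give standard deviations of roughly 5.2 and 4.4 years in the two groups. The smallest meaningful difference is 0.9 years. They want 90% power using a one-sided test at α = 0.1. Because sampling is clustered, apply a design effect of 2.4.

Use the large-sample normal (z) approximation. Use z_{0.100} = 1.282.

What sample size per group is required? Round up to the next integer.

n = 904 per group

n = (z_α + z_β)² · (σ₁² + σ₂²) / δ²
  = (1.282 + 1.282)² · (5.2² + 4.4² = 46.4) / 0.9²
  = 6.5741 · 46.4 / 0.81
  = 376.59
Design effect: 2.4 × 376.59 = 903.82.
Round up → n = 904 per group.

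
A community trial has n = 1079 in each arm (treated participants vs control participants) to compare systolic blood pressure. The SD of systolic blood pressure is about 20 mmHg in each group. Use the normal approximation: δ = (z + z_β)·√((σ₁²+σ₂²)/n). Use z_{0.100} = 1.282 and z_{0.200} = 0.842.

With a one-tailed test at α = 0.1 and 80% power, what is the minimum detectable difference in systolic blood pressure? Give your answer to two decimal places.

δ = (z_α + z_β) · √((σ₁²+σ₂²)/n)
  = (1.282 + 0.842) · √(800/1079)
  = 2.124 · √0.74143
  = 2.124 · 0.8611
  = 1.8289

Minimum detectable difference ≈ 1.83 mmHg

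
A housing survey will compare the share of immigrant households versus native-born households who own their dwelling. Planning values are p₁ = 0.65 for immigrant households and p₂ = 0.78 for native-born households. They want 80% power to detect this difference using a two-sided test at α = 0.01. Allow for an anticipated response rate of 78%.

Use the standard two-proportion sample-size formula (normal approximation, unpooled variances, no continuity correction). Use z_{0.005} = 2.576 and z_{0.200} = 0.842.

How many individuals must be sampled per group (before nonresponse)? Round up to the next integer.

n = (z_{α/2} + z_β)² · [p₁(1−p₁) + p₂(1−p₂)] / (p₁ − p₂)²
  = (2.576 + 0.842)² · (0.65·0.35 + 0.78·0.22) / (-0.13)²
  = (3.418)² · (0.2275 + 0.1716) / 0.0169
  = 11.6827 · 0.3991 / 0.0169
  = 275.89
Adjust for 78% response: 275.89 / 0.78 = 353.71.
Round up → n = 354 per group.

n = 354 per group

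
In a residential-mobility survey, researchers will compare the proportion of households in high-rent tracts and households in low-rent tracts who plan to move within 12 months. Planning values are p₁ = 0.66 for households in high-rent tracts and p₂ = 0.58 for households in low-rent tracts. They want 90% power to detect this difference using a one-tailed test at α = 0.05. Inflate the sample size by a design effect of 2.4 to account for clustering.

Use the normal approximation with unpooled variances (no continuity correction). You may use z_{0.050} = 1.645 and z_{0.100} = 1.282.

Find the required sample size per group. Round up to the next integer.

n = (z_α + z_β)² · [p₁(1−p₁) + p₂(1−p₂)] / (p₁ − p₂)²
  = (1.645 + 1.282)² · (0.66·0.34 + 0.58·0.42) / (0.08)²
  = (2.927)² · (0.2244 + 0.2436) / 0.0064
  = 8.5673 · 0.4680 / 0.0064
  = 626.49
Design effect: 2.4 × 626.49 = 1503.57.
Round up → n = 1504 per group.

n = 1504 per group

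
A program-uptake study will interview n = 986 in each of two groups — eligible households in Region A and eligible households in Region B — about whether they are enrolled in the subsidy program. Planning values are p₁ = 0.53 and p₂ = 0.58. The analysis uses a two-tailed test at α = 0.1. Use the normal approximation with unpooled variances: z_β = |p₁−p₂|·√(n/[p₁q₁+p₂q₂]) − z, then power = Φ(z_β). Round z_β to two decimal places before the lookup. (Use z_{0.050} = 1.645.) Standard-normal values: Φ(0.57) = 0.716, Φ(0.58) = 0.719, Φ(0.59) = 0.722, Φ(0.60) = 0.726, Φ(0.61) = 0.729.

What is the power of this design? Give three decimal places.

Power ≈ 0.722

z_β = |p₁−p₂|·√(n/[p₁q₁+p₂q₂]) − z_{α/2}
    = 0.05 · √(986/0.4927) − 1.645
    = 0.05 · 44.7350 − 1.645
    = 2.2367 − 1.645 = 0.5917 → 0.59
Power = Φ(0.59) = 0.722.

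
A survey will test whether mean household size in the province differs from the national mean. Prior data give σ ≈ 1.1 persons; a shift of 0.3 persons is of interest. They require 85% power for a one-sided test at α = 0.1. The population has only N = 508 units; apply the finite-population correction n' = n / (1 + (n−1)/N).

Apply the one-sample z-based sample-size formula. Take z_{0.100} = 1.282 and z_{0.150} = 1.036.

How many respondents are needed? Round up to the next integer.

n = 64

n = (z_α + z_β)² · σ² / δ²
  = (1.282 + 1.036)² · 1.1² / 0.3²
  = 5.3731 · 1.21 / 0.09
  = 72.24
Finite-population correction (N = 508): 72.24 / (1 + (72.24 − 1)/508) = 63.35.
Round up → n = 64.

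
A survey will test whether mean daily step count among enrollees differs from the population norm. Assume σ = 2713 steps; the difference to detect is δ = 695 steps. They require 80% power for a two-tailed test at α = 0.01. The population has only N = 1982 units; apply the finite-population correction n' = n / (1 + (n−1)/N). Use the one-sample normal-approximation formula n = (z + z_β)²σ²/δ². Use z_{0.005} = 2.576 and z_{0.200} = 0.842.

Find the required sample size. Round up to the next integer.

n = 164

n = (z_{α/2} + z_β)² · σ² / δ²
  = (2.576 + 0.842)² · 2713² / 695²
  = 11.6827 · 7360369 / 483025
  = 178.02
Finite-population correction (N = 1982): 178.02 / (1 + (178.02 − 1)/1982) = 163.43.
Round up → n = 164.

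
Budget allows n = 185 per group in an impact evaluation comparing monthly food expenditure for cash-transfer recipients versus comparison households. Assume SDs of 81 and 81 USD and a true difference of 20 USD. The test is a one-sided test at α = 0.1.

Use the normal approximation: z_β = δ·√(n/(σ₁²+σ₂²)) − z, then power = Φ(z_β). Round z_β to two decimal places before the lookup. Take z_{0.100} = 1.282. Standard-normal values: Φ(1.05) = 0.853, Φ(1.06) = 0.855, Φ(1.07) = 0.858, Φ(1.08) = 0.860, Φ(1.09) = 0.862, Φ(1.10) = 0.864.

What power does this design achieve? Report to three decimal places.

z_β = δ·√(n/(σ₁²+σ₂²)) − z_α
    = 20 · √(185/13122) − 1.282
    = 20 · 0.11874 − 1.282
    = 2.3747 − 1.282 = 1.0927 → 1.09
Power = Φ(1.09) = 0.862.

Power ≈ 0.862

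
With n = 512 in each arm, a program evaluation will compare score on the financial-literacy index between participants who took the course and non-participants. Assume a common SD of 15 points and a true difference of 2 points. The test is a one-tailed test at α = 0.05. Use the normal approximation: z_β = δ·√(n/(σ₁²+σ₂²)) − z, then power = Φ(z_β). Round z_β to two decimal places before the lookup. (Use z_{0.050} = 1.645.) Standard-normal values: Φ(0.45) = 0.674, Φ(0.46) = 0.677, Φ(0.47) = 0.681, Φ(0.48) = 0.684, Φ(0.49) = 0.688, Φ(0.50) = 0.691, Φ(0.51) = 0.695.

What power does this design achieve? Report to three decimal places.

z_β = δ·√(n/(σ₁²+σ₂²)) − z_α
    = 2 · √(512/450) − 1.645
    = 2 · 1.06667 − 1.645
    = 2.1333 − 1.645 = 0.4883 → 0.49
Power = Φ(0.49) = 0.688.

Power ≈ 0.688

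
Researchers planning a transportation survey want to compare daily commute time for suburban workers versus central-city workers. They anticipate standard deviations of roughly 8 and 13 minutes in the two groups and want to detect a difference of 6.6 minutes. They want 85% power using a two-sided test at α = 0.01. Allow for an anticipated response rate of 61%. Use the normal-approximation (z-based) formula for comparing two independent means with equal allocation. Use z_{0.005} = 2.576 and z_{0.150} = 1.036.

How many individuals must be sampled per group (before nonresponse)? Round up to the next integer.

n = 115 per group

n = (z_{α/2} + z_β)² · (σ₁² + σ₂²) / δ²
  = (2.576 + 1.036)² · (8² + 13² = 233) / 6.6²
  = 13.0465 · 233 / 43.56
  = 69.79
Adjust for 61% response: 69.79 / 0.61 = 114.40.
Round up → n = 115 per group.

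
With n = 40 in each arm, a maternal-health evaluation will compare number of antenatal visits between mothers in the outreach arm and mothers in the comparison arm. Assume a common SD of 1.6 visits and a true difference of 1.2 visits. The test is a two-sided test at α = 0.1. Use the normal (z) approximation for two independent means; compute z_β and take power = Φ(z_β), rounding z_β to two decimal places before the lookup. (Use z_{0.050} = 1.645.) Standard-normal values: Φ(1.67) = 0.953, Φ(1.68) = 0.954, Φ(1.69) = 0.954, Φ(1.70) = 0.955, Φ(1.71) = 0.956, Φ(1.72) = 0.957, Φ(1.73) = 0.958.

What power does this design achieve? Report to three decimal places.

Power ≈ 0.956

z_β = δ·√(n/(σ₁²+σ₂²)) − z_{α/2}
    = 1.2 · √(40/5.12) − 1.645
    = 1.2 · 2.79508 − 1.645
    = 3.3541 − 1.645 = 1.7091 → 1.71
Power = Φ(1.71) = 0.956.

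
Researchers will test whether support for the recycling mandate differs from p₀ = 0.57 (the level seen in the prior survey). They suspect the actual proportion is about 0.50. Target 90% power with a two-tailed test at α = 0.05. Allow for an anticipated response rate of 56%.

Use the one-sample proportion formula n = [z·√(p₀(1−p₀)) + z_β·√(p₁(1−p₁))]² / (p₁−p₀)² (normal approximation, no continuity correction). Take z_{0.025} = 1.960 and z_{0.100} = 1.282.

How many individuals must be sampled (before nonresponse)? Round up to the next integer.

n = [z_{α/2}·√(p₀q₀) + z_β·√(p₁q₁)]² / (p₁ − p₀)²
  = [1.960·√(0.57·0.43) + 1.282·√(0.50·0.50)]² / (-0.07)²
  = [1.960·0.4951 + 1.282·0.5000]² / 0.0049
  = [1.6113]² / 0.0049
  = 529.89
Adjust for 56% response: 529.89 / 0.56 = 946.23.
Round up → n = 947.

n = 947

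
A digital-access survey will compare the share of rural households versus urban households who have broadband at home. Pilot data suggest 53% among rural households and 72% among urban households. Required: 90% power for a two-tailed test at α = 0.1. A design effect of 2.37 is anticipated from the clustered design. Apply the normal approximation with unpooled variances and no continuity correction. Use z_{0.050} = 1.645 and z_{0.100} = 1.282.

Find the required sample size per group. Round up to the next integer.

n = (z_{α/2} + z_β)² · [p₁(1−p₁) + p₂(1−p₂)] / (p₁ − p₂)²
  = (1.645 + 1.282)² · (0.53·0.47 + 0.72·0.28) / (-0.19)²
  = (2.927)² · (0.2491 + 0.2016) / 0.0361
  = 8.5673 · 0.4507 / 0.0361
  = 106.96
Design effect: 2.37 × 106.96 = 253.50.
Round up → n = 254 per group.

n = 254 per group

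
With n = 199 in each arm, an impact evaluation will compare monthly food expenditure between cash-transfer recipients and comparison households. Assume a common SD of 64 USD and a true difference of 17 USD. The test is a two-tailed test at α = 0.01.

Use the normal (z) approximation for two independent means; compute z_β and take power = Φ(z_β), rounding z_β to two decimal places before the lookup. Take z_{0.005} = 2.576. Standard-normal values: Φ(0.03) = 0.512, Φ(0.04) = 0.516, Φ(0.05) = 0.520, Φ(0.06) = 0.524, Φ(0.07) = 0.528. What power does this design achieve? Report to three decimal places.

z_β = δ·√(n/(σ₁²+σ₂²)) − z_{α/2}
    = 17 · √(199/8192) − 2.576
    = 17 · 0.15586 − 2.576
    = 2.6496 − 2.576 = 0.0736 → 0.07
Power = Φ(0.07) = 0.528.

Power ≈ 0.528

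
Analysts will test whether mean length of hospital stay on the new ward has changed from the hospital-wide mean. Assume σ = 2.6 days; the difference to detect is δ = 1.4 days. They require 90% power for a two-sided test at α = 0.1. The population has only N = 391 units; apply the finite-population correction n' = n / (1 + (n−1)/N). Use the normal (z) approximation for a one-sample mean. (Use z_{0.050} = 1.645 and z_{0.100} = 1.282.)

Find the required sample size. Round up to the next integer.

n = 28

n = (z_{α/2} + z_β)² · σ² / δ²
  = (1.645 + 1.282)² · 2.6² / 1.4²
  = 8.5673 · 6.76 / 1.96
  = 29.55
Finite-population correction (N = 391): 29.55 / (1 + (29.55 − 1)/391) = 27.54.
Round up → n = 28.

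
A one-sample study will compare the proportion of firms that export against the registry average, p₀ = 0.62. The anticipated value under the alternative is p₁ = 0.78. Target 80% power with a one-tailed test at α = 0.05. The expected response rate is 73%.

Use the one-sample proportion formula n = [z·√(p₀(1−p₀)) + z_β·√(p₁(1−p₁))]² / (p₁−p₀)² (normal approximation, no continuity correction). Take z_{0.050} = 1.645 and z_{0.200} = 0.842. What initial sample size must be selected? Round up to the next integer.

n = 71

n = [z_α·√(p₀q₀) + z_β·√(p₁q₁)]² / (p₁ − p₀)²
  = [1.645·√(0.62·0.38) + 0.842·√(0.78·0.22)]² / (0.16)²
  = [1.645·0.4854 + 0.842·0.4142]² / 0.0256
  = [1.1473]² / 0.0256
  = 51.41
Adjust for 73% response: 51.41 / 0.73 = 70.43.
Round up → n = 71.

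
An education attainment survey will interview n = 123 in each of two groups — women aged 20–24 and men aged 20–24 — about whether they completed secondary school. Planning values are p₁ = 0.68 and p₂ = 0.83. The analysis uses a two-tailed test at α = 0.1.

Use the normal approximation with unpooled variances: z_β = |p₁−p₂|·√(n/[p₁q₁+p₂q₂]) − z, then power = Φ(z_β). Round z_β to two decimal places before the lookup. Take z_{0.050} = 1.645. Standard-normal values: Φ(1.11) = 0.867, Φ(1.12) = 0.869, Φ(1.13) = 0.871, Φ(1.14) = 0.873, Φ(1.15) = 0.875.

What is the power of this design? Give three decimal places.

z_β = |p₁−p₂|·√(n/[p₁q₁+p₂q₂]) − z_{α/2}
    = 0.15 · √(123/0.3587) − 1.645
    = 0.15 · 18.5177 − 1.645
    = 2.7777 − 1.645 = 1.1327 → 1.13
Power = Φ(1.13) = 0.871.

Power ≈ 0.871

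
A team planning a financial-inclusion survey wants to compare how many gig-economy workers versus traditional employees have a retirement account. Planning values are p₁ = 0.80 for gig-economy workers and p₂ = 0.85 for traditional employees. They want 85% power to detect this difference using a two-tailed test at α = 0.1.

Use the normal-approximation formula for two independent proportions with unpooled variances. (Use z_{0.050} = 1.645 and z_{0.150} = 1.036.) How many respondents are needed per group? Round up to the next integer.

n = 827 per group

n = (z_{α/2} + z_β)² · [p₁(1−p₁) + p₂(1−p₂)] / (p₁ − p₂)²
  = (1.645 + 1.036)² · (0.80·0.20 + 0.85·0.15) / (-0.05)²
  = (2.681)² · (0.1600 + 0.1275) / 0.0025
  = 7.1878 · 0.2875 / 0.0025
  = 826.59
Round up → n = 827 per group.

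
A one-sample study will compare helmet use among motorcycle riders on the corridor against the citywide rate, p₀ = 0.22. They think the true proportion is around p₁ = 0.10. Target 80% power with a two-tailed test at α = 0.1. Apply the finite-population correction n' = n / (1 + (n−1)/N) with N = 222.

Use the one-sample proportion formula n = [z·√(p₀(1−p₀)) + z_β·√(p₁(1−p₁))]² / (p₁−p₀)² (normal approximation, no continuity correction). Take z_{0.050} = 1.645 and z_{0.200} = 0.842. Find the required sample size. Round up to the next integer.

n = 48

n = [z_{α/2}·√(p₀q₀) + z_β·√(p₁q₁)]² / (p₁ − p₀)²
  = [1.645·√(0.22·0.78) + 0.842·√(0.10·0.90)]² / (-0.12)²
  = [1.645·0.4142 + 0.842·0.3000]² / 0.0144
  = [0.9340]² / 0.0144
  = 60.58
Finite-population correction (N = 222): 60.58 / (1 + (60.58 − 1)/222) = 47.76.
Round up → n = 48.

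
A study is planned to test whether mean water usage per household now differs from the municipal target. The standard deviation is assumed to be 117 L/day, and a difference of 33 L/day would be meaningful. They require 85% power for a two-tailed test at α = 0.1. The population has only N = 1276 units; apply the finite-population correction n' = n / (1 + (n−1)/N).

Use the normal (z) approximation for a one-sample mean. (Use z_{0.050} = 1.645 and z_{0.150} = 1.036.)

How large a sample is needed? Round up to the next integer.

n = 85

n = (z_{α/2} + z_β)² · σ² / δ²
  = (1.645 + 1.036)² · 117² / 33²
  = 7.1878 · 13689 / 1089
  = 90.35
Finite-population correction (N = 1276): 90.35 / (1 + (90.35 − 1)/1276) = 84.44.
Round up → n = 85.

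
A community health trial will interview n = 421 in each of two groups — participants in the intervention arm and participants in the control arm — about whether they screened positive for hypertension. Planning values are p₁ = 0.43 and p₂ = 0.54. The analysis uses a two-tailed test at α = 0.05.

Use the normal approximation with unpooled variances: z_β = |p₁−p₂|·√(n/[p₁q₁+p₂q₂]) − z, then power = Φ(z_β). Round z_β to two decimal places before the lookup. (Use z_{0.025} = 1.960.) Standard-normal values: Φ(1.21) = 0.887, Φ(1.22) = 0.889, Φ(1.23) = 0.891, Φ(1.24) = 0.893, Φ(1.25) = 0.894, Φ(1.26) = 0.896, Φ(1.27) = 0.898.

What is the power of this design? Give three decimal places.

z_β = |p₁−p₂|·√(n/[p₁q₁+p₂q₂]) − z_{α/2}
    = 0.11 · √(421/0.4935) − 1.960
    = 0.11 · 29.2077 − 1.960
    = 3.2128 − 1.960 = 1.2528 → 1.25
Power = Φ(1.25) = 0.894.

Power ≈ 0.894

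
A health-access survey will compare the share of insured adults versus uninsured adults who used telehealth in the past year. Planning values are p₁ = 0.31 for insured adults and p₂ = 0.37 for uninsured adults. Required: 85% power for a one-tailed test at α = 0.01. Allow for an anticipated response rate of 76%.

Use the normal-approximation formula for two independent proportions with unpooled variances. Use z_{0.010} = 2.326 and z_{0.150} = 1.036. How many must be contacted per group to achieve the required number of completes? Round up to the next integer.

n = (z_α + z_β)² · [p₁(1−p₁) + p₂(1−p₂)] / (p₁ − p₂)²
  = (2.326 + 1.036)² · (0.31·0.69 + 0.37·0.63) / (-0.06)²
  = (3.362)² · (0.2139 + 0.2331) / 0.0036
  = 11.3030 · 0.4470 / 0.0036
  = 1403.46
Adjust for 76% response: 1403.46 / 0.76 = 1846.66.
Round up → n = 1847 per group.

n = 1847 per group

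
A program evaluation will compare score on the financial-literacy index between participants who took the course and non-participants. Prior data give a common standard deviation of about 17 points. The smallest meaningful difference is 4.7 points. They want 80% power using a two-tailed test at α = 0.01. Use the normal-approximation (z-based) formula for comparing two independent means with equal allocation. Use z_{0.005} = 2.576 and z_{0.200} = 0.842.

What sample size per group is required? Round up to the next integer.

n = (z_{α/2} + z_β)² · (σ₁² + σ₂²) / δ²
  = (2.576 + 0.842)² · (2·17² = 578) / 4.7²
  = 11.6827 · 578 / 22.09
  = 305.69
Round up → n = 306 per group.

n = 306 per group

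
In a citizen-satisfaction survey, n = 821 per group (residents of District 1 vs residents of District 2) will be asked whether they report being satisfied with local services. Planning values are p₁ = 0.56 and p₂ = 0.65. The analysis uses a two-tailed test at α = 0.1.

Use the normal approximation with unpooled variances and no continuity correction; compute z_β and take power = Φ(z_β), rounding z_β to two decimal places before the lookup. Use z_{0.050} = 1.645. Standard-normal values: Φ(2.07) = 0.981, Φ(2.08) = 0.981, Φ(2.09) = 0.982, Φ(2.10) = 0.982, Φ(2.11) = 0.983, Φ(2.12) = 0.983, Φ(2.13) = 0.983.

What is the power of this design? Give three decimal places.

z_β = |p₁−p₂|·√(n/[p₁q₁+p₂q₂]) − z_{α/2}
    = 0.09 · √(821/0.4739) − 1.645
    = 0.09 · 41.6225 − 1.645
    = 3.7460 − 1.645 = 2.1010 → 2.10
Power = Φ(2.10) = 0.982.

Power ≈ 0.982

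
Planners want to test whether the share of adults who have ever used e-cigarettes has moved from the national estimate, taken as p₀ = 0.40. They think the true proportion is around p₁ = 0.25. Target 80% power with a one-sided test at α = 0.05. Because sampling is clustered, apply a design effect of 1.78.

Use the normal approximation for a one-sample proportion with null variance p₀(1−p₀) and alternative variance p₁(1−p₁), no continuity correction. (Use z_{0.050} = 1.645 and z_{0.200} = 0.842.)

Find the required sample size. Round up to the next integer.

n = [z_α·√(p₀q₀) + z_β·√(p₁q₁)]² / (p₁ − p₀)²
  = [1.645·√(0.40·0.60) + 0.842·√(0.25·0.75)]² / (-0.15)²
  = [1.645·0.4899 + 0.842·0.4330]² / 0.0225
  = [1.1705]² / 0.0225
  = 60.89
Design effect: 1.78 × 60.89 = 108.38.
Round up → n = 109.

n = 109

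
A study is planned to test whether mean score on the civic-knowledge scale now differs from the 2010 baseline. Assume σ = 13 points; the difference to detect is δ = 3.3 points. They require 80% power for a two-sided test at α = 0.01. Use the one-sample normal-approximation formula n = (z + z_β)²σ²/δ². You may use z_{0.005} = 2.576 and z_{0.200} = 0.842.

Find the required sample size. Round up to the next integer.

n = (z_{α/2} + z_β)² · σ² / δ²
  = (2.576 + 0.842)² · 13² / 3.3²
  = 11.6827 · 169 / 10.89
  = 181.30
Round up → n = 182.

n = 182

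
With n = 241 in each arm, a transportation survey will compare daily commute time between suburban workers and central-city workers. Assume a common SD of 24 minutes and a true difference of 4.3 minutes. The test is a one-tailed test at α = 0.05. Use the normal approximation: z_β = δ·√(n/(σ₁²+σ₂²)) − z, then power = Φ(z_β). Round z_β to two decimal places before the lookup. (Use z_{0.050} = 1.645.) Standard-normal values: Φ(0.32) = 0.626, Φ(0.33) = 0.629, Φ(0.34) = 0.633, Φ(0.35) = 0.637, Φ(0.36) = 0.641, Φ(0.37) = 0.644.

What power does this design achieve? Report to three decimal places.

Power ≈ 0.626

z_β = δ·√(n/(σ₁²+σ₂²)) − z_α
    = 4.3 · √(241/1152) − 1.645
    = 4.3 · 0.45739 − 1.645
    = 1.9668 − 1.645 = 0.3218 → 0.32
Power = Φ(0.32) = 0.626.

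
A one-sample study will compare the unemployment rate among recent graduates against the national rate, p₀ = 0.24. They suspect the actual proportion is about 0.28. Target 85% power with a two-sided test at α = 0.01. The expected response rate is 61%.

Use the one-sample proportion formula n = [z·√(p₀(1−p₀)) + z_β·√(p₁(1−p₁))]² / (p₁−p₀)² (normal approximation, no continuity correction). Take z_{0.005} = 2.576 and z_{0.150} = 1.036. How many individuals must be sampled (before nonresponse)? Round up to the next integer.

n = 2511

n = [z_{α/2}·√(p₀q₀) + z_β·√(p₁q₁)]² / (p₁ − p₀)²
  = [2.576·√(0.24·0.76) + 1.036·√(0.28·0.72)]² / (0.04)²
  = [2.576·0.4271 + 1.036·0.4490]² / 0.0016
  = [1.5653]² / 0.0016
  = 1531.41
Adjust for 61% response: 1531.41 / 0.61 = 2510.51.
Round up → n = 2511.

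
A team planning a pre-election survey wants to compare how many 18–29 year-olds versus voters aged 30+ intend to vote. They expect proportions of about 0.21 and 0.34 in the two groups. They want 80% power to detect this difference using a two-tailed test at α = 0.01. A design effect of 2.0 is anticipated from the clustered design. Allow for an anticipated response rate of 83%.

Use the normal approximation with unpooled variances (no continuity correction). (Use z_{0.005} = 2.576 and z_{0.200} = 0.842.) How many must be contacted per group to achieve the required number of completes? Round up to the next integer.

n = 651 per group

n = (z_{α/2} + z_β)² · [p₁(1−p₁) + p₂(1−p₂)] / (p₁ − p₂)²
  = (2.576 + 0.842)² · (0.21·0.79 + 0.34·0.66) / (-0.13)²
  = (3.418)² · (0.1659 + 0.2244) / 0.0169
  = 11.6827 · 0.3903 / 0.0169
  = 269.81
Design effect: 2.0 × 269.81 = 539.62.
Adjust for 83% response: 539.62 / 0.83 = 650.14.
Round up → n = 651 per group.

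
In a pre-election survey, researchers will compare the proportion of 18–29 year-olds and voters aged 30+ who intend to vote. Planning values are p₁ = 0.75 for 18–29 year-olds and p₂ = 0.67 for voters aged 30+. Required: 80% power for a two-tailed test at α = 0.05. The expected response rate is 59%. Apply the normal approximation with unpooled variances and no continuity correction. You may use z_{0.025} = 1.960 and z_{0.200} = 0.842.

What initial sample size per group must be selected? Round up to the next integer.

n = (z_{α/2} + z_β)² · [p₁(1−p₁) + p₂(1−p₂)] / (p₁ − p₂)²
  = (1.960 + 0.842)² · (0.75·0.25 + 0.67·0.33) / (0.08)²
  = (2.802)² · (0.1875 + 0.2211) / 0.0064
  = 7.8512 · 0.4086 / 0.0064
  = 501.25
Adjust for 59% response: 501.25 / 0.59 = 849.58.
Round up → n = 850 per group.

n = 850 per group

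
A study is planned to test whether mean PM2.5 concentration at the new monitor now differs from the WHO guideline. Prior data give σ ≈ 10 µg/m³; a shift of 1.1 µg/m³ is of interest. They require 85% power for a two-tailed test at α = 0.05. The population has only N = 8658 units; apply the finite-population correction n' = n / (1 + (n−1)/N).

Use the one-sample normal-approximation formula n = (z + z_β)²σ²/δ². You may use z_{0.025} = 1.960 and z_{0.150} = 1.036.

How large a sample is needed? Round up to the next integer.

n = (z_{α/2} + z_β)² · σ² / δ²
  = (1.960 + 1.036)² · 10² / 1.1²
  = 8.9760 · 100 / 1.21
  = 741.82
Finite-population correction (N = 8658): 741.82 / (1 + (741.82 − 1)/8658) = 683.35.
Round up → n = 684.

n = 684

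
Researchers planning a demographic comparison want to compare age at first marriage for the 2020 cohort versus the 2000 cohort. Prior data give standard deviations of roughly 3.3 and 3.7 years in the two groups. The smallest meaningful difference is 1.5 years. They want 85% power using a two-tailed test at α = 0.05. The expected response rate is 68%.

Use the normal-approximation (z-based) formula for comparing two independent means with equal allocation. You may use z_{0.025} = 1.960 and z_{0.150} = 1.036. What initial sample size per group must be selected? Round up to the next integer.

n = 145 per group

n = (z_{α/2} + z_β)² · (σ₁² + σ₂²) / δ²
  = (1.960 + 1.036)² · (3.3² + 3.7² = 24.58) / 1.5²
  = 8.9760 · 24.58 / 2.25
  = 98.06
Adjust for 68% response: 98.06 / 0.68 = 144.20.
Round up → n = 145 per group.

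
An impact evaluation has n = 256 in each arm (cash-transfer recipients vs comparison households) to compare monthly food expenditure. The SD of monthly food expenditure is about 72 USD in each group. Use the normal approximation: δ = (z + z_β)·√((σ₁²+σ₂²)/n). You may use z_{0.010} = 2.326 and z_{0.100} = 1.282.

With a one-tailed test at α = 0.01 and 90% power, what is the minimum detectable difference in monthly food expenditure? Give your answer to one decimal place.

δ = (z_α + z_β) · √((σ₁²+σ₂²)/n)
  = (2.326 + 1.282) · √(10368/256)
  = 3.608 · √40.5
  = 3.608 · 6.3640
  = 22.9612

Minimum detectable difference ≈ 23.0 USD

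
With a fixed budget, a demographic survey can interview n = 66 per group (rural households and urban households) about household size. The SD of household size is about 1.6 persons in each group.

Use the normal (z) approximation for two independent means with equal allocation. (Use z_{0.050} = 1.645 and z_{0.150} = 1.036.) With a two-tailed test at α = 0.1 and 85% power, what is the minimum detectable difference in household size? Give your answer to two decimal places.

δ = (z_{α/2} + z_β) · √((σ₁²+σ₂²)/n)
  = (1.645 + 1.036) · √(5.12/66)
  = 2.681 · √0.07758
  = 2.681 · 0.2785
  = 0.7467

Minimum detectable difference ≈ 0.75 persons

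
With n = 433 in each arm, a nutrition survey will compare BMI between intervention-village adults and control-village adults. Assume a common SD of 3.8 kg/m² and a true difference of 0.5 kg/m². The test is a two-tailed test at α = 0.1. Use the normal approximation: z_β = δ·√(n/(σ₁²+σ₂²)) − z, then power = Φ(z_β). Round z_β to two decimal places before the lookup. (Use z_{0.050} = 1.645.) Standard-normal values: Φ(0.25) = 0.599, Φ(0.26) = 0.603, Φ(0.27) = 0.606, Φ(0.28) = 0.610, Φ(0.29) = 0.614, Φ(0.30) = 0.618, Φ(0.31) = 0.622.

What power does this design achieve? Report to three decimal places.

z_β = δ·√(n/(σ₁²+σ₂²)) − z_{α/2}
    = 0.5 · √(433/28.88) − 1.645
    = 0.5 · 3.87209 − 1.645
    = 1.9360 − 1.645 = 0.2910 → 0.29
Power = Φ(0.29) = 0.614.

Power ≈ 0.614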